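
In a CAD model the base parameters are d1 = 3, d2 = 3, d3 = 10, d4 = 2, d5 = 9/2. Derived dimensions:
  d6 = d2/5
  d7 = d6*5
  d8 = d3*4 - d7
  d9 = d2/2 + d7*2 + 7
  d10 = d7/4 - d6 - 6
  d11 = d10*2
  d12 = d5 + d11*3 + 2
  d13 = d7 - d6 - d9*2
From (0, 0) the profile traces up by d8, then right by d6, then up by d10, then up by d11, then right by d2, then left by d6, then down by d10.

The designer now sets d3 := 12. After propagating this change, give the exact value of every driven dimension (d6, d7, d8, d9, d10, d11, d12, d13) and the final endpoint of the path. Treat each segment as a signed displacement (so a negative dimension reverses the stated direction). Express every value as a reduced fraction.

Apply edit: d3 := 12
  d6 = d2/5 = 3/5
  d7 = d6*5 = 3
  d8 = d3*4 - d7 = 45
  d9 = d2/2 + d7*2 + 7 = 29/2
  d10 = d7/4 - d6 - 6 = -117/20
  d11 = d10*2 = -117/10
  d12 = d5 + d11*3 + 2 = -143/5
  d13 = d7 - d6 - d9*2 = -133/5
Walk from origin (0, 0):
  seg 1: up by d8 = 45 → (0, 45)
  seg 2: right by d6 = 3/5 → (3/5, 45)
  seg 3: up by d10 = -117/20 → (3/5, 783/20)
  seg 4: up by d11 = -117/10 → (3/5, 549/20)
  seg 5: right by d2 = 3 → (18/5, 549/20)
  seg 6: left by d6 = 3/5 → (3, 549/20)
  seg 7: down by d10 = -117/20 → (3, 333/10)

d6 = 3/5
d7 = 3
d8 = 45
d9 = 29/2
d10 = -117/20
d11 = -117/10
d12 = -143/5
d13 = -133/5
endpoint = (3, 333/10)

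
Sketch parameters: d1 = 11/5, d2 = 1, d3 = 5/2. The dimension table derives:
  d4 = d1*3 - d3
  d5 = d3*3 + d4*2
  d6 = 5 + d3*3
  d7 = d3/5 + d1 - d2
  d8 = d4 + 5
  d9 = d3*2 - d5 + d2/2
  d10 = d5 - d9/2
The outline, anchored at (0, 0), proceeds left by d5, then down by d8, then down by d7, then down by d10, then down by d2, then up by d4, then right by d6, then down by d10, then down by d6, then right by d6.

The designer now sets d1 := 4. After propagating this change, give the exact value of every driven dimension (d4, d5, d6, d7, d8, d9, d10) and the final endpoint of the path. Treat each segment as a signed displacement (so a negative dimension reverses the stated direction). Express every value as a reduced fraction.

d4 = 19/2
d5 = 53/2
d6 = 25/2
d7 = 7/2
d8 = 29/2
d9 = -21
d10 = 37
endpoint = (-3/2, -96)

Apply edit: d1 := 4
  d4 = d1*3 - d3 = 19/2
  d5 = d3*3 + d4*2 = 53/2
  d6 = 5 + d3*3 = 25/2
  d7 = d3/5 + d1 - d2 = 7/2
  d8 = d4 + 5 = 29/2
  d9 = d3*2 - d5 + d2/2 = -21
  d10 = d5 - d9/2 = 37
Walk from origin (0, 0):
  seg 1: left by d5 = 53/2 → (-53/2, 0)
  seg 2: down by d8 = 29/2 → (-53/2, -29/2)
  seg 3: down by d7 = 7/2 → (-53/2, -18)
  seg 4: down by d10 = 37 → (-53/2, -55)
  seg 5: down by d2 = 1 → (-53/2, -56)
  seg 6: up by d4 = 19/2 → (-53/2, -93/2)
  seg 7: right by d6 = 25/2 → (-14, -93/2)
  seg 8: down by d10 = 37 → (-14, -167/2)
  seg 9: down by d6 = 25/2 → (-14, -96)
  seg 10: right by d6 = 25/2 → (-3/2, -96)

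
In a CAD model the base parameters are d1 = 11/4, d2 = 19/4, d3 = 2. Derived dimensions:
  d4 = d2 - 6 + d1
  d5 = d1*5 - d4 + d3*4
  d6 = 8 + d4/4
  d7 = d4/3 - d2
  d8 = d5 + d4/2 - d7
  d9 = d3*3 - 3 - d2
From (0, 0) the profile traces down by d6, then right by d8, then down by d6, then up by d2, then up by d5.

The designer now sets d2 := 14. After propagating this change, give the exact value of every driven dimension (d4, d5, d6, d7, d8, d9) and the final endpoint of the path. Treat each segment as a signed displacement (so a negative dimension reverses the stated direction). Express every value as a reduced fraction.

Apply edit: d2 := 14
  d4 = d2 - 6 + d1 = 43/4
  d5 = d1*5 - d4 + d3*4 = 11
  d6 = 8 + d4/4 = 171/16
  d7 = d4/3 - d2 = -125/12
  d8 = d5 + d4/2 - d7 = 643/24
  d9 = d3*3 - 3 - d2 = -11
Walk from origin (0, 0):
  seg 1: down by d6 = 171/16 → (0, -171/16)
  seg 2: right by d8 = 643/24 → (643/24, -171/16)
  seg 3: down by d6 = 171/16 → (643/24, -171/8)
  seg 4: up by d2 = 14 → (643/24, -59/8)
  seg 5: up by d5 = 11 → (643/24, 29/8)

d4 = 43/4
d5 = 11
d6 = 171/16
d7 = -125/12
d8 = 643/24
d9 = -11
endpoint = (643/24, 29/8)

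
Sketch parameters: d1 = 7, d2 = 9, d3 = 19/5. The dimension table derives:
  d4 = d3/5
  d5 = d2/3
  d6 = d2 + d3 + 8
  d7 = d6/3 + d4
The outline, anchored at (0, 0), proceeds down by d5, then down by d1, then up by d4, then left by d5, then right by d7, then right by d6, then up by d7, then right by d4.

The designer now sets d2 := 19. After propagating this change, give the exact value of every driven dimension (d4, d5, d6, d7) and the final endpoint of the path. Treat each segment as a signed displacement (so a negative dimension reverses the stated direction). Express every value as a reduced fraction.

d4 = 19/25
d5 = 19/3
d6 = 154/5
d7 = 827/75
endpoint = (2719/75, -116/75)

Apply edit: d2 := 19
  d4 = d3/5 = 19/25
  d5 = d2/3 = 19/3
  d6 = d2 + d3 + 8 = 154/5
  d7 = d6/3 + d4 = 827/75
Walk from origin (0, 0):
  seg 1: down by d5 = 19/3 → (0, -19/3)
  seg 2: down by d1 = 7 → (0, -40/3)
  seg 3: up by d4 = 19/25 → (0, -943/75)
  seg 4: left by d5 = 19/3 → (-19/3, -943/75)
  seg 5: right by d7 = 827/75 → (352/75, -943/75)
  seg 6: right by d6 = 154/5 → (2662/75, -943/75)
  seg 7: up by d7 = 827/75 → (2662/75, -116/75)
  seg 8: right by d4 = 19/25 → (2719/75, -116/75)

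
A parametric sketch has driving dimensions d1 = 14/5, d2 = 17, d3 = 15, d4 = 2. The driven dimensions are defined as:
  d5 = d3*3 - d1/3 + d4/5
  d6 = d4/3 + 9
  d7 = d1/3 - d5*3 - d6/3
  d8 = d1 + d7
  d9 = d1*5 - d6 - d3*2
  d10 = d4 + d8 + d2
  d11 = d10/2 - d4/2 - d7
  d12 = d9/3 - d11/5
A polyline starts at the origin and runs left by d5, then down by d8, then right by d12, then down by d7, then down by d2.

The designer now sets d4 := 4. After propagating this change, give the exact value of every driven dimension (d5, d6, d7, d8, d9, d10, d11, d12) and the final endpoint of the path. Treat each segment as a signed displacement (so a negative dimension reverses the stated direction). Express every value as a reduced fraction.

d5 = 673/15
d6 = 31/3
d7 = -1234/9
d8 = -6044/45
d9 = -79/3
d10 = -5099/45
d11 = 7061/90
d12 = -11011/450
endpoint = (-31201/450, 11449/45)

Apply edit: d4 := 4
  d5 = d3*3 - d1/3 + d4/5 = 673/15
  d6 = d4/3 + 9 = 31/3
  d7 = d1/3 - d5*3 - d6/3 = -1234/9
  d8 = d1 + d7 = -6044/45
  d9 = d1*5 - d6 - d3*2 = -79/3
  d10 = d4 + d8 + d2 = -5099/45
  d11 = d10/2 - d4/2 - d7 = 7061/90
  d12 = d9/3 - d11/5 = -11011/450
Walk from origin (0, 0):
  seg 1: left by d5 = 673/15 → (-673/15, 0)
  seg 2: down by d8 = -6044/45 → (-673/15, 6044/45)
  seg 3: right by d12 = -11011/450 → (-31201/450, 6044/45)
  seg 4: down by d7 = -1234/9 → (-31201/450, 12214/45)
  seg 5: down by d2 = 17 → (-31201/450, 11449/45)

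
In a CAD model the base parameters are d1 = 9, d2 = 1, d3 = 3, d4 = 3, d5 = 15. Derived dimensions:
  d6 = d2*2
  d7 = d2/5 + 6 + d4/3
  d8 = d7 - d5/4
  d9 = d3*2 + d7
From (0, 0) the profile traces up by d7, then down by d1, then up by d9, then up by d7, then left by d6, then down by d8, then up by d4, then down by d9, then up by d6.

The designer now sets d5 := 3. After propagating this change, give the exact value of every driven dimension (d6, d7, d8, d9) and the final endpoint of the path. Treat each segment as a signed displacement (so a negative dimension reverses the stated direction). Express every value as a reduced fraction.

Apply edit: d5 := 3
  d6 = d2*2 = 2
  d7 = d2/5 + 6 + d4/3 = 36/5
  d8 = d7 - d5/4 = 129/20
  d9 = d3*2 + d7 = 66/5
Walk from origin (0, 0):
  seg 1: up by d7 = 36/5 → (0, 36/5)
  seg 2: down by d1 = 9 → (0, -9/5)
  seg 3: up by d9 = 66/5 → (0, 57/5)
  seg 4: up by d7 = 36/5 → (0, 93/5)
  seg 5: left by d6 = 2 → (-2, 93/5)
  seg 6: down by d8 = 129/20 → (-2, 243/20)
  seg 7: up by d4 = 3 → (-2, 303/20)
  seg 8: down by d9 = 66/5 → (-2, 39/20)
  seg 9: up by d6 = 2 → (-2, 79/20)

d6 = 2
d7 = 36/5
d8 = 129/20
d9 = 66/5
endpoint = (-2, 79/20)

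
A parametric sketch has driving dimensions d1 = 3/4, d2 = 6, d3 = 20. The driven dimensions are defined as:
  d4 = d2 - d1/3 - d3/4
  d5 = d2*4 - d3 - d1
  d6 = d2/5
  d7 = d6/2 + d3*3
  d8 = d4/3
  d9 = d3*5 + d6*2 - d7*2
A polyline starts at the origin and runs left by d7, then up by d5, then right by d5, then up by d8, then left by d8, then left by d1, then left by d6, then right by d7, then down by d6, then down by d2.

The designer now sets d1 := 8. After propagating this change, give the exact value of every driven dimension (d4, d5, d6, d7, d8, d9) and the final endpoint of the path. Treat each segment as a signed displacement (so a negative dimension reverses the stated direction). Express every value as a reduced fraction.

Apply edit: d1 := 8
  d4 = d2 - d1/3 - d3/4 = -5/3
  d5 = d2*4 - d3 - d1 = -4
  d6 = d2/5 = 6/5
  d7 = d6/2 + d3*3 = 303/5
  d8 = d4/3 = -5/9
  d9 = d3*5 + d6*2 - d7*2 = -94/5
Walk from origin (0, 0):
  seg 1: left by d7 = 303/5 → (-303/5, 0)
  seg 2: up by d5 = -4 → (-303/5, -4)
  seg 3: right by d5 = -4 → (-323/5, -4)
  seg 4: up by d8 = -5/9 → (-323/5, -41/9)
  seg 5: left by d8 = -5/9 → (-2882/45, -41/9)
  seg 6: left by d1 = 8 → (-3242/45, -41/9)
  seg 7: left by d6 = 6/5 → (-3296/45, -41/9)
  seg 8: right by d7 = 303/5 → (-569/45, -41/9)
  seg 9: down by d6 = 6/5 → (-569/45, -259/45)
  seg 10: down by d2 = 6 → (-569/45, -529/45)

d4 = -5/3
d5 = -4
d6 = 6/5
d7 = 303/5
d8 = -5/9
d9 = -94/5
endpoint = (-569/45, -529/45)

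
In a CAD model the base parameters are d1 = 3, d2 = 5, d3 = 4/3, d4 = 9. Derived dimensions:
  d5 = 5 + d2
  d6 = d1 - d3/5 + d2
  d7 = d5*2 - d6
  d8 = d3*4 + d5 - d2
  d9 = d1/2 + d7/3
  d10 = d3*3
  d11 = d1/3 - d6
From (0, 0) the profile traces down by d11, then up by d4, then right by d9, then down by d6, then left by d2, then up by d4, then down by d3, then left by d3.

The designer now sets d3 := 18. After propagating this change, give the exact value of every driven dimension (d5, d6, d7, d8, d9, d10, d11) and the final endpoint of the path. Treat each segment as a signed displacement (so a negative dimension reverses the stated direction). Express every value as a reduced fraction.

d5 = 10
d6 = 22/5
d7 = 78/5
d8 = 77
d9 = 67/10
d10 = 54
d11 = -17/5
endpoint = (-163/10, -1)

Apply edit: d3 := 18
  d5 = 5 + d2 = 10
  d6 = d1 - d3/5 + d2 = 22/5
  d7 = d5*2 - d6 = 78/5
  d8 = d3*4 + d5 - d2 = 77
  d9 = d1/2 + d7/3 = 67/10
  d10 = d3*3 = 54
  d11 = d1/3 - d6 = -17/5
Walk from origin (0, 0):
  seg 1: down by d11 = -17/5 → (0, 17/5)
  seg 2: up by d4 = 9 → (0, 62/5)
  seg 3: right by d9 = 67/10 → (67/10, 62/5)
  seg 4: down by d6 = 22/5 → (67/10, 8)
  seg 5: left by d2 = 5 → (17/10, 8)
  seg 6: up by d4 = 9 → (17/10, 17)
  seg 7: down by d3 = 18 → (17/10, -1)
  seg 8: left by d3 = 18 → (-163/10, -1)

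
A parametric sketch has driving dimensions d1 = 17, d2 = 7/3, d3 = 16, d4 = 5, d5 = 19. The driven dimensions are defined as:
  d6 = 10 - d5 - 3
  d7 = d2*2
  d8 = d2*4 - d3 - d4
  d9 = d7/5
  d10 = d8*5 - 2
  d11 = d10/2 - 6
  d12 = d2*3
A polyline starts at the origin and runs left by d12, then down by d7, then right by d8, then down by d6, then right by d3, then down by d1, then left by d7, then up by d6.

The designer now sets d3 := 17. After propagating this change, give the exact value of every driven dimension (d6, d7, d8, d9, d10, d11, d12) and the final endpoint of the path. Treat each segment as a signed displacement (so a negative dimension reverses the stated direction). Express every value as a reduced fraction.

Apply edit: d3 := 17
  d6 = 10 - d5 - 3 = -12
  d7 = d2*2 = 14/3
  d8 = d2*4 - d3 - d4 = -38/3
  d9 = d7/5 = 14/15
  d10 = d8*5 - 2 = -196/3
  d11 = d10/2 - 6 = -116/3
  d12 = d2*3 = 7
Walk from origin (0, 0):
  seg 1: left by d12 = 7 → (-7, 0)
  seg 2: down by d7 = 14/3 → (-7, -14/3)
  seg 3: right by d8 = -38/3 → (-59/3, -14/3)
  seg 4: down by d6 = -12 → (-59/3, 22/3)
  seg 5: right by d3 = 17 → (-8/3, 22/3)
  seg 6: down by d1 = 17 → (-8/3, -29/3)
  seg 7: left by d7 = 14/3 → (-22/3, -29/3)
  seg 8: up by d6 = -12 → (-22/3, -65/3)

d6 = -12
d7 = 14/3
d8 = -38/3
d9 = 14/15
d10 = -196/3
d11 = -116/3
d12 = 7
endpoint = (-22/3, -65/3)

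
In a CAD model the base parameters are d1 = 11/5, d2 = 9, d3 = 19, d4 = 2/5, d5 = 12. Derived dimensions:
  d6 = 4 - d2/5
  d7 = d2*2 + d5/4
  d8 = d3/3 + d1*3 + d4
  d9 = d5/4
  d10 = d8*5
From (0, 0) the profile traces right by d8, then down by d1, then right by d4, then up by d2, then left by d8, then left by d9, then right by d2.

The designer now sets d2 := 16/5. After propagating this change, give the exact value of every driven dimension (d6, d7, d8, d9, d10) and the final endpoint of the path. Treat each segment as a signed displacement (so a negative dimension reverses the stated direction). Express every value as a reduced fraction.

d6 = 84/25
d7 = 47/5
d8 = 40/3
d9 = 3
d10 = 200/3
endpoint = (3/5, 1)

Apply edit: d2 := 16/5
  d6 = 4 - d2/5 = 84/25
  d7 = d2*2 + d5/4 = 47/5
  d8 = d3/3 + d1*3 + d4 = 40/3
  d9 = d5/4 = 3
  d10 = d8*5 = 200/3
Walk from origin (0, 0):
  seg 1: right by d8 = 40/3 → (40/3, 0)
  seg 2: down by d1 = 11/5 → (40/3, -11/5)
  seg 3: right by d4 = 2/5 → (206/15, -11/5)
  seg 4: up by d2 = 16/5 → (206/15, 1)
  seg 5: left by d8 = 40/3 → (2/5, 1)
  seg 6: left by d9 = 3 → (-13/5, 1)
  seg 7: right by d2 = 16/5 → (3/5, 1)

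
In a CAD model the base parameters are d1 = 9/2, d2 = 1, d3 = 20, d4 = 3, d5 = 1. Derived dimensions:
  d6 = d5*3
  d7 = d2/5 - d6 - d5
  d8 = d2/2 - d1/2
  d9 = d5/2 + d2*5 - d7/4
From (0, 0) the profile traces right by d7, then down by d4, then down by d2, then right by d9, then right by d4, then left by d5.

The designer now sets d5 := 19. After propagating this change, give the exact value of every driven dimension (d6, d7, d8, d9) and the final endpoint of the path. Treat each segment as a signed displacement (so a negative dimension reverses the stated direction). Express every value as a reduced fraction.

Apply edit: d5 := 19
  d6 = d5*3 = 57
  d7 = d2/5 - d6 - d5 = -379/5
  d8 = d2/2 - d1/2 = -7/4
  d9 = d5/2 + d2*5 - d7/4 = 669/20
Walk from origin (0, 0):
  seg 1: right by d7 = -379/5 → (-379/5, 0)
  seg 2: down by d4 = 3 → (-379/5, -3)
  seg 3: down by d2 = 1 → (-379/5, -4)
  seg 4: right by d9 = 669/20 → (-847/20, -4)
  seg 5: right by d4 = 3 → (-787/20, -4)
  seg 6: left by d5 = 19 → (-1167/20, -4)

d6 = 57
d7 = -379/5
d8 = -7/4
d9 = 669/20
endpoint = (-1167/20, -4)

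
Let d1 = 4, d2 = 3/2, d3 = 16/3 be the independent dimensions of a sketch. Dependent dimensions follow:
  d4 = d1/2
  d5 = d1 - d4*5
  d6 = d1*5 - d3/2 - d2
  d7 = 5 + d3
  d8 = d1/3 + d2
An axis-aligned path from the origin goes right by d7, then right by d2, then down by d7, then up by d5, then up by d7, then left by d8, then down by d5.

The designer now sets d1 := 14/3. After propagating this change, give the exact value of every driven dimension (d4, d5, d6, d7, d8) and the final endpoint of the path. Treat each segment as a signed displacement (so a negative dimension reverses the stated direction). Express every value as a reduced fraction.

Apply edit: d1 := 14/3
  d4 = d1/2 = 7/3
  d5 = d1 - d4*5 = -7
  d6 = d1*5 - d3/2 - d2 = 115/6
  d7 = 5 + d3 = 31/3
  d8 = d1/3 + d2 = 55/18
Walk from origin (0, 0):
  seg 1: right by d7 = 31/3 → (31/3, 0)
  seg 2: right by d2 = 3/2 → (71/6, 0)
  seg 3: down by d7 = 31/3 → (71/6, -31/3)
  seg 4: up by d5 = -7 → (71/6, -52/3)
  seg 5: up by d7 = 31/3 → (71/6, -7)
  seg 6: left by d8 = 55/18 → (79/9, -7)
  seg 7: down by d5 = -7 → (79/9, 0)

d4 = 7/3
d5 = -7
d6 = 115/6
d7 = 31/3
d8 = 55/18
endpoint = (79/9, 0)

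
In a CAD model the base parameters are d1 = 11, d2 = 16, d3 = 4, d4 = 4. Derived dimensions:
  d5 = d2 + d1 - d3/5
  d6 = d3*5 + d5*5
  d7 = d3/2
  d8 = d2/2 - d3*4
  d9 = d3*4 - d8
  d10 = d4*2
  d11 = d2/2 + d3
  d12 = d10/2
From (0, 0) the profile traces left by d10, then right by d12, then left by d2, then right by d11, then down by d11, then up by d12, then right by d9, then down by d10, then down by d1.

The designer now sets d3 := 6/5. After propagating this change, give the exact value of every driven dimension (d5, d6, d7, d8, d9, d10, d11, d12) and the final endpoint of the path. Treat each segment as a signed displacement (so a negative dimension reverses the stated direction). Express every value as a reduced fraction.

Apply edit: d3 := 6/5
  d5 = d2 + d1 - d3/5 = 669/25
  d6 = d3*5 + d5*5 = 699/5
  d7 = d3/2 = 3/5
  d8 = d2/2 - d3*4 = 16/5
  d9 = d3*4 - d8 = 8/5
  d10 = d4*2 = 8
  d11 = d2/2 + d3 = 46/5
  d12 = d10/2 = 4
Walk from origin (0, 0):
  seg 1: left by d10 = 8 → (-8, 0)
  seg 2: right by d12 = 4 → (-4, 0)
  seg 3: left by d2 = 16 → (-20, 0)
  seg 4: right by d11 = 46/5 → (-54/5, 0)
  seg 5: down by d11 = 46/5 → (-54/5, -46/5)
  seg 6: up by d12 = 4 → (-54/5, -26/5)
  seg 7: right by d9 = 8/5 → (-46/5, -26/5)
  seg 8: down by d10 = 8 → (-46/5, -66/5)
  seg 9: down by d1 = 11 → (-46/5, -121/5)

d5 = 669/25
d6 = 699/5
d7 = 3/5
d8 = 16/5
d9 = 8/5
d10 = 8
d11 = 46/5
d12 = 4
endpoint = (-46/5, -121/5)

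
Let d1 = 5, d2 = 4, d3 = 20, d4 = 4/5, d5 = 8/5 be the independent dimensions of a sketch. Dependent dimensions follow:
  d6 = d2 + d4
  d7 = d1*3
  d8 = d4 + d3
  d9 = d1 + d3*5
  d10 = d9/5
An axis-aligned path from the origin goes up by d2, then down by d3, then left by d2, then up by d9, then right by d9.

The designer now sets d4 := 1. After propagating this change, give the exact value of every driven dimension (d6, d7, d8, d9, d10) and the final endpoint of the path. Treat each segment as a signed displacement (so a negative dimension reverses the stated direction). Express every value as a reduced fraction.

d6 = 5
d7 = 15
d8 = 21
d9 = 105
d10 = 21
endpoint = (101, 89)

Apply edit: d4 := 1
  d6 = d2 + d4 = 5
  d7 = d1*3 = 15
  d8 = d4 + d3 = 21
  d9 = d1 + d3*5 = 105
  d10 = d9/5 = 21
Walk from origin (0, 0):
  seg 1: up by d2 = 4 → (0, 4)
  seg 2: down by d3 = 20 → (0, -16)
  seg 3: left by d2 = 4 → (-4, -16)
  seg 4: up by d9 = 105 → (-4, 89)
  seg 5: right by d9 = 105 → (101, 89)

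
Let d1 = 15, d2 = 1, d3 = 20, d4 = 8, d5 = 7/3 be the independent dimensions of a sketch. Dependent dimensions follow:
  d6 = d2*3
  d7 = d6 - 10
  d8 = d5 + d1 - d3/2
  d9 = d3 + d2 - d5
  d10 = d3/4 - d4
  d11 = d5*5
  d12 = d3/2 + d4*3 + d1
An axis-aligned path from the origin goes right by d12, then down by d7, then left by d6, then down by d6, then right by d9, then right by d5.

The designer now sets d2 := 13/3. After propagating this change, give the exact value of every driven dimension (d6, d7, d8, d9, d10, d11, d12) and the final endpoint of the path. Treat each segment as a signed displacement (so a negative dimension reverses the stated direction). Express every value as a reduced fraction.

d6 = 13
d7 = 3
d8 = 22/3
d9 = 22
d10 = -3
d11 = 35/3
d12 = 49
endpoint = (181/3, -16)

Apply edit: d2 := 13/3
  d6 = d2*3 = 13
  d7 = d6 - 10 = 3
  d8 = d5 + d1 - d3/2 = 22/3
  d9 = d3 + d2 - d5 = 22
  d10 = d3/4 - d4 = -3
  d11 = d5*5 = 35/3
  d12 = d3/2 + d4*3 + d1 = 49
Walk from origin (0, 0):
  seg 1: right by d12 = 49 → (49, 0)
  seg 2: down by d7 = 3 → (49, -3)
  seg 3: left by d6 = 13 → (36, -3)
  seg 4: down by d6 = 13 → (36, -16)
  seg 5: right by d9 = 22 → (58, -16)
  seg 6: right by d5 = 7/3 → (181/3, -16)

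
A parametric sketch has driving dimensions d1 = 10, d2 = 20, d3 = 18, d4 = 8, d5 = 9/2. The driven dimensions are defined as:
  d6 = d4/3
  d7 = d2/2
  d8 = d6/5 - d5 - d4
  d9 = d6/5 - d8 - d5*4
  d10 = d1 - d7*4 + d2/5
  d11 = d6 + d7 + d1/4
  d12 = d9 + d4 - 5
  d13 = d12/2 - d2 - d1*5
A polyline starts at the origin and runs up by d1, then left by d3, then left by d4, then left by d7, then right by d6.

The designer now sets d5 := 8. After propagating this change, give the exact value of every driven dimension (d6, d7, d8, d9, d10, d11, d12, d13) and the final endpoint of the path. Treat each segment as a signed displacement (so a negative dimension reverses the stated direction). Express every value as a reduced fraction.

Apply edit: d5 := 8
  d6 = d4/3 = 8/3
  d7 = d2/2 = 10
  d8 = d6/5 - d5 - d4 = -232/15
  d9 = d6/5 - d8 - d5*4 = -16
  d10 = d1 - d7*4 + d2/5 = -26
  d11 = d6 + d7 + d1/4 = 91/6
  d12 = d9 + d4 - 5 = -13
  d13 = d12/2 - d2 - d1*5 = -153/2
Walk from origin (0, 0):
  seg 1: up by d1 = 10 → (0, 10)
  seg 2: left by d3 = 18 → (-18, 10)
  seg 3: left by d4 = 8 → (-26, 10)
  seg 4: left by d7 = 10 → (-36, 10)
  seg 5: right by d6 = 8/3 → (-100/3, 10)

d6 = 8/3
d7 = 10
d8 = -232/15
d9 = -16
d10 = -26
d11 = 91/6
d12 = -13
d13 = -153/2
endpoint = (-100/3, 10)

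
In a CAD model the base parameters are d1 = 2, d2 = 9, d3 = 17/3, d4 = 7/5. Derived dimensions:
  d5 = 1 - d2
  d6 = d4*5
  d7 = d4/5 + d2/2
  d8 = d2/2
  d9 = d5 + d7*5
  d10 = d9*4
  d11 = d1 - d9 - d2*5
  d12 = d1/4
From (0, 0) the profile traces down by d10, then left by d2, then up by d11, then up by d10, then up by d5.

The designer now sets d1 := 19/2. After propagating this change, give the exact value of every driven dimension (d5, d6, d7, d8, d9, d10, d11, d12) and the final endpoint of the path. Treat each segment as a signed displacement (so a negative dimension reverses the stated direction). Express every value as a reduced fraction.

d5 = -8
d6 = 7
d7 = 239/50
d8 = 9/2
d9 = 159/10
d10 = 318/5
d11 = -257/5
d12 = 19/8
endpoint = (-9, -297/5)

Apply edit: d1 := 19/2
  d5 = 1 - d2 = -8
  d6 = d4*5 = 7
  d7 = d4/5 + d2/2 = 239/50
  d8 = d2/2 = 9/2
  d9 = d5 + d7*5 = 159/10
  d10 = d9*4 = 318/5
  d11 = d1 - d9 - d2*5 = -257/5
  d12 = d1/4 = 19/8
Walk from origin (0, 0):
  seg 1: down by d10 = 318/5 → (0, -318/5)
  seg 2: left by d2 = 9 → (-9, -318/5)
  seg 3: up by d11 = -257/5 → (-9, -115)
  seg 4: up by d10 = 318/5 → (-9, -257/5)
  seg 5: up by d5 = -8 → (-9, -297/5)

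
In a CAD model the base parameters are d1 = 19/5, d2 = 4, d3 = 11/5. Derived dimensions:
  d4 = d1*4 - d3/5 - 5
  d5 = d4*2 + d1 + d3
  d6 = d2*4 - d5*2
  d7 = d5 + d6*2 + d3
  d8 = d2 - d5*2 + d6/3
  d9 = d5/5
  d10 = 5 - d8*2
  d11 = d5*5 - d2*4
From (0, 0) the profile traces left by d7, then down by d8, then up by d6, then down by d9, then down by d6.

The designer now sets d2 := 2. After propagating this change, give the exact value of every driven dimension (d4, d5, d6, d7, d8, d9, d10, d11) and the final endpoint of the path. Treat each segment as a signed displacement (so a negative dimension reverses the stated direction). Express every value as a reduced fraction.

Apply edit: d2 := 2
  d4 = d1*4 - d3/5 - 5 = 244/25
  d5 = d4*2 + d1 + d3 = 638/25
  d6 = d2*4 - d5*2 = -1076/25
  d7 = d5 + d6*2 + d3 = -1459/25
  d8 = d2 - d5*2 + d6/3 = -4754/75
  d9 = d5/5 = 638/125
  d10 = 5 - d8*2 = 9883/75
  d11 = d5*5 - d2*4 = 598/5
Walk from origin (0, 0):
  seg 1: left by d7 = -1459/25 → (1459/25, 0)
  seg 2: down by d8 = -4754/75 → (1459/25, 4754/75)
  seg 3: up by d6 = -1076/25 → (1459/25, 1526/75)
  seg 4: down by d9 = 638/125 → (1459/25, 5716/375)
  seg 5: down by d6 = -1076/25 → (1459/25, 21856/375)

d4 = 244/25
d5 = 638/25
d6 = -1076/25
d7 = -1459/25
d8 = -4754/75
d9 = 638/125
d10 = 9883/75
d11 = 598/5
endpoint = (1459/25, 21856/375)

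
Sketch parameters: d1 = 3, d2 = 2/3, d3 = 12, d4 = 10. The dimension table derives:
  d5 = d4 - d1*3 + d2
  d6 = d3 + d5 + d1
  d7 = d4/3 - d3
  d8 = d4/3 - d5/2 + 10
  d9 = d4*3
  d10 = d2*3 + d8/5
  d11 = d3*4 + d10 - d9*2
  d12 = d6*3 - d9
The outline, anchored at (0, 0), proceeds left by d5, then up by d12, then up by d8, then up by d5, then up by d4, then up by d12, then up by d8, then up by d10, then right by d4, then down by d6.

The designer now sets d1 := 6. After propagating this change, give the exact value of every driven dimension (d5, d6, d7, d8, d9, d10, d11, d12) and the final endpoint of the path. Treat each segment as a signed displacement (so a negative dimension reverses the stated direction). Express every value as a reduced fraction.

Apply edit: d1 := 6
  d5 = d4 - d1*3 + d2 = -22/3
  d6 = d3 + d5 + d1 = 32/3
  d7 = d4/3 - d3 = -26/3
  d8 = d4/3 - d5/2 + 10 = 17
  d9 = d4*3 = 30
  d10 = d2*3 + d8/5 = 27/5
  d11 = d3*4 + d10 - d9*2 = -33/5
  d12 = d6*3 - d9 = 2
Walk from origin (0, 0):
  seg 1: left by d5 = -22/3 → (22/3, 0)
  seg 2: up by d12 = 2 → (22/3, 2)
  seg 3: up by d8 = 17 → (22/3, 19)
  seg 4: up by d5 = -22/3 → (22/3, 35/3)
  seg 5: up by d4 = 10 → (22/3, 65/3)
  seg 6: up by d12 = 2 → (22/3, 71/3)
  seg 7: up by d8 = 17 → (22/3, 122/3)
  seg 8: up by d10 = 27/5 → (22/3, 691/15)
  seg 9: right by d4 = 10 → (52/3, 691/15)
  seg 10: down by d6 = 32/3 → (52/3, 177/5)

d5 = -22/3
d6 = 32/3
d7 = -26/3
d8 = 17
d9 = 30
d10 = 27/5
d11 = -33/5
d12 = 2
endpoint = (52/3, 177/5)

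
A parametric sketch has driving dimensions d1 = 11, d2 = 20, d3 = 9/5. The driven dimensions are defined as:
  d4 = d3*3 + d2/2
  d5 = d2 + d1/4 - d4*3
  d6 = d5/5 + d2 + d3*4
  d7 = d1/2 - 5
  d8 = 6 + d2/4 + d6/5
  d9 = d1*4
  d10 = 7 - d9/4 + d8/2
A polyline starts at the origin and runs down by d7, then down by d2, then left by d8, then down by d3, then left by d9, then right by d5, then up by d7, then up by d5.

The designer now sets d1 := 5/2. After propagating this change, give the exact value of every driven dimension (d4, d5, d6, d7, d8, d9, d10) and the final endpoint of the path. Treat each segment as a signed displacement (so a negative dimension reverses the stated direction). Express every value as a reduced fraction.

d4 = 77/5
d5 = -1023/40
d6 = 4417/200
d7 = -15/4
d8 = 15417/1000
d9 = 10
d10 = 24417/2000
endpoint = (-6374/125, -379/8)

Apply edit: d1 := 5/2
  d4 = d3*3 + d2/2 = 77/5
  d5 = d2 + d1/4 - d4*3 = -1023/40
  d6 = d5/5 + d2 + d3*4 = 4417/200
  d7 = d1/2 - 5 = -15/4
  d8 = 6 + d2/4 + d6/5 = 15417/1000
  d9 = d1*4 = 10
  d10 = 7 - d9/4 + d8/2 = 24417/2000
Walk from origin (0, 0):
  seg 1: down by d7 = -15/4 → (0, 15/4)
  seg 2: down by d2 = 20 → (0, -65/4)
  seg 3: left by d8 = 15417/1000 → (-15417/1000, -65/4)
  seg 4: down by d3 = 9/5 → (-15417/1000, -361/20)
  seg 5: left by d9 = 10 → (-25417/1000, -361/20)
  seg 6: right by d5 = -1023/40 → (-6374/125, -361/20)
  seg 7: up by d7 = -15/4 → (-6374/125, -109/5)
  seg 8: up by d5 = -1023/40 → (-6374/125, -379/8)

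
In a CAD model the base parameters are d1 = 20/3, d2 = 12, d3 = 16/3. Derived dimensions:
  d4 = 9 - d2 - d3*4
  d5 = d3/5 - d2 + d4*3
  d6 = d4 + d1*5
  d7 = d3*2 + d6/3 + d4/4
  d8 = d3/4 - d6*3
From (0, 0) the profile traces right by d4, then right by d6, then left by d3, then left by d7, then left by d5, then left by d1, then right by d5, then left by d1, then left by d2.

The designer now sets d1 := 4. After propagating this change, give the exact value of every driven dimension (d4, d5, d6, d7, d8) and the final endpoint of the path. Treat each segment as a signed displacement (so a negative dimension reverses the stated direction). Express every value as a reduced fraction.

d4 = -73/3
d5 = -1259/15
d6 = -13/3
d7 = 113/36
d8 = 43/3
endpoint = (-2057/36, 0)

Apply edit: d1 := 4
  d4 = 9 - d2 - d3*4 = -73/3
  d5 = d3/5 - d2 + d4*3 = -1259/15
  d6 = d4 + d1*5 = -13/3
  d7 = d3*2 + d6/3 + d4/4 = 113/36
  d8 = d3/4 - d6*3 = 43/3
Walk from origin (0, 0):
  seg 1: right by d4 = -73/3 → (-73/3, 0)
  seg 2: right by d6 = -13/3 → (-86/3, 0)
  seg 3: left by d3 = 16/3 → (-34, 0)
  seg 4: left by d7 = 113/36 → (-1337/36, 0)
  seg 5: left by d5 = -1259/15 → (8423/180, 0)
  seg 6: left by d1 = 4 → (7703/180, 0)
  seg 7: right by d5 = -1259/15 → (-1481/36, 0)
  seg 8: left by d1 = 4 → (-1625/36, 0)
  seg 9: left by d2 = 12 → (-2057/36, 0)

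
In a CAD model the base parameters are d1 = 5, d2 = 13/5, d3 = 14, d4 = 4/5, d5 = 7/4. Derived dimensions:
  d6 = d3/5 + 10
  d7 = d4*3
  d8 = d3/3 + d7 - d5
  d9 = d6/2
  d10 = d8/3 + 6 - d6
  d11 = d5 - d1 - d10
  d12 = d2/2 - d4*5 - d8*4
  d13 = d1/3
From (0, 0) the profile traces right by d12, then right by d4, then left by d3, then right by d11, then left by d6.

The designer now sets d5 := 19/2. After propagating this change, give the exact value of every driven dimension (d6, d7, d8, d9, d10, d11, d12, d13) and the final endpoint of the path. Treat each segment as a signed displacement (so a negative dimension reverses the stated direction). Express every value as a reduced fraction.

d6 = 64/5
d7 = 12/5
d8 = -73/30
d9 = 32/5
d10 = -137/18
d11 = 109/9
d12 = 211/30
d13 = 5/3
endpoint = (-617/90, 0)

Apply edit: d5 := 19/2
  d6 = d3/5 + 10 = 64/5
  d7 = d4*3 = 12/5
  d8 = d3/3 + d7 - d5 = -73/30
  d9 = d6/2 = 32/5
  d10 = d8/3 + 6 - d6 = -137/18
  d11 = d5 - d1 - d10 = 109/9
  d12 = d2/2 - d4*5 - d8*4 = 211/30
  d13 = d1/3 = 5/3
Walk from origin (0, 0):
  seg 1: right by d12 = 211/30 → (211/30, 0)
  seg 2: right by d4 = 4/5 → (47/6, 0)
  seg 3: left by d3 = 14 → (-37/6, 0)
  seg 4: right by d11 = 109/9 → (107/18, 0)
  seg 5: left by d6 = 64/5 → (-617/90, 0)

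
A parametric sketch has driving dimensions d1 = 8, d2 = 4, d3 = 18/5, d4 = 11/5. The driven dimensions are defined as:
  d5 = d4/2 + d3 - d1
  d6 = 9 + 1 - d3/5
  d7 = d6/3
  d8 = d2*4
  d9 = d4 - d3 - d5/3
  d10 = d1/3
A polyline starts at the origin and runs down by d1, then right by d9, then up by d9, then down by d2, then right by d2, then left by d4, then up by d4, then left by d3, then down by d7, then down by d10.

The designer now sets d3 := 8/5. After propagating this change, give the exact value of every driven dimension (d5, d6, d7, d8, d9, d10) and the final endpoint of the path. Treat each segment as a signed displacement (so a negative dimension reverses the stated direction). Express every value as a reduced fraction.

Apply edit: d3 := 8/5
  d5 = d4/2 + d3 - d1 = -53/10
  d6 = 9 + 1 - d3/5 = 242/25
  d7 = d6/3 = 242/75
  d8 = d2*4 = 16
  d9 = d4 - d3 - d5/3 = 71/30
  d10 = d1/3 = 8/3
Walk from origin (0, 0):
  seg 1: down by d1 = 8 → (0, -8)
  seg 2: right by d9 = 71/30 → (71/30, -8)
  seg 3: up by d9 = 71/30 → (71/30, -169/30)
  seg 4: down by d2 = 4 → (71/30, -289/30)
  seg 5: right by d2 = 4 → (191/30, -289/30)
  seg 6: left by d4 = 11/5 → (25/6, -289/30)
  seg 7: up by d4 = 11/5 → (25/6, -223/30)
  seg 8: left by d3 = 8/5 → (77/30, -223/30)
  seg 9: down by d7 = 242/75 → (77/30, -533/50)
  seg 10: down by d10 = 8/3 → (77/30, -1999/150)

d5 = -53/10
d6 = 242/25
d7 = 242/75
d8 = 16
d9 = 71/30
d10 = 8/3
endpoint = (77/30, -1999/150)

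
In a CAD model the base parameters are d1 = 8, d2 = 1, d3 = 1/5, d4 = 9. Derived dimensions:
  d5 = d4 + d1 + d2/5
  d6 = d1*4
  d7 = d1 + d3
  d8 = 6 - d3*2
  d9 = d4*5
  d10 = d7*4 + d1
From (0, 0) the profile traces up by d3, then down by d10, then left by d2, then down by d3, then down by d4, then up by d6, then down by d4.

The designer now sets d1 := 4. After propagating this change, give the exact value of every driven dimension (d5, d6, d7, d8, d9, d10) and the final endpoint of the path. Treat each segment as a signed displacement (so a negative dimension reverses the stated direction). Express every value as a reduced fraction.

d5 = 66/5
d6 = 16
d7 = 21/5
d8 = 28/5
d9 = 45
d10 = 104/5
endpoint = (-1, -114/5)

Apply edit: d1 := 4
  d5 = d4 + d1 + d2/5 = 66/5
  d6 = d1*4 = 16
  d7 = d1 + d3 = 21/5
  d8 = 6 - d3*2 = 28/5
  d9 = d4*5 = 45
  d10 = d7*4 + d1 = 104/5
Walk from origin (0, 0):
  seg 1: up by d3 = 1/5 → (0, 1/5)
  seg 2: down by d10 = 104/5 → (0, -103/5)
  seg 3: left by d2 = 1 → (-1, -103/5)
  seg 4: down by d3 = 1/5 → (-1, -104/5)
  seg 5: down by d4 = 9 → (-1, -149/5)
  seg 6: up by d6 = 16 → (-1, -69/5)
  seg 7: down by d4 = 9 → (-1, -114/5)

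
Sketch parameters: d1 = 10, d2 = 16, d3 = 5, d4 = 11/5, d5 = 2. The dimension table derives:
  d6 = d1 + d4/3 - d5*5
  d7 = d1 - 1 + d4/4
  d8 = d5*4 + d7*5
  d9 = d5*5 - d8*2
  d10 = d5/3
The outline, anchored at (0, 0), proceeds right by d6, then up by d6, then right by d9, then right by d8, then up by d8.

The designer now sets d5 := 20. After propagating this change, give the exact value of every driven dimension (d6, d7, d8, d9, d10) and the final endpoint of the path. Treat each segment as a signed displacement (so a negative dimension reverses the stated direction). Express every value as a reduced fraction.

d6 = -1339/15
d7 = 191/20
d8 = 511/4
d9 = -311/2
d10 = 20/3
endpoint = (-7021/60, 2309/60)

Apply edit: d5 := 20
  d6 = d1 + d4/3 - d5*5 = -1339/15
  d7 = d1 - 1 + d4/4 = 191/20
  d8 = d5*4 + d7*5 = 511/4
  d9 = d5*5 - d8*2 = -311/2
  d10 = d5/3 = 20/3
Walk from origin (0, 0):
  seg 1: right by d6 = -1339/15 → (-1339/15, 0)
  seg 2: up by d6 = -1339/15 → (-1339/15, -1339/15)
  seg 3: right by d9 = -311/2 → (-7343/30, -1339/15)
  seg 4: right by d8 = 511/4 → (-7021/60, -1339/15)
  seg 5: up by d8 = 511/4 → (-7021/60, 2309/60)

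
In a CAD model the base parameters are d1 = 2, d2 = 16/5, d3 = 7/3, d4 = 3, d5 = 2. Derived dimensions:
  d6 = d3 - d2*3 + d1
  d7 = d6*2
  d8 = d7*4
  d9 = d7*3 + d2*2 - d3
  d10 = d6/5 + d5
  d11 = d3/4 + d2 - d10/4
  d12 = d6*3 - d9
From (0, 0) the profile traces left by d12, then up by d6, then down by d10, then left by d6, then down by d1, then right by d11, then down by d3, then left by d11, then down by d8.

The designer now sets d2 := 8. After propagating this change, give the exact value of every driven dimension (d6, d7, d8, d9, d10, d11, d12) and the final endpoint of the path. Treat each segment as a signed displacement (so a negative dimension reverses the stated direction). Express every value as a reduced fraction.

d6 = -59/3
d7 = -118/3
d8 = -472/3
d9 = -313/3
d10 = -29/15
d11 = 136/15
d12 = 136/3
endpoint = (-77/3, 2029/15)

Apply edit: d2 := 8
  d6 = d3 - d2*3 + d1 = -59/3
  d7 = d6*2 = -118/3
  d8 = d7*4 = -472/3
  d9 = d7*3 + d2*2 - d3 = -313/3
  d10 = d6/5 + d5 = -29/15
  d11 = d3/4 + d2 - d10/4 = 136/15
  d12 = d6*3 - d9 = 136/3
Walk from origin (0, 0):
  seg 1: left by d12 = 136/3 → (-136/3, 0)
  seg 2: up by d6 = -59/3 → (-136/3, -59/3)
  seg 3: down by d10 = -29/15 → (-136/3, -266/15)
  seg 4: left by d6 = -59/3 → (-77/3, -266/15)
  seg 5: down by d1 = 2 → (-77/3, -296/15)
  seg 6: right by d11 = 136/15 → (-83/5, -296/15)
  seg 7: down by d3 = 7/3 → (-83/5, -331/15)
  seg 8: left by d11 = 136/15 → (-77/3, -331/15)
  seg 9: down by d8 = -472/3 → (-77/3, 2029/15)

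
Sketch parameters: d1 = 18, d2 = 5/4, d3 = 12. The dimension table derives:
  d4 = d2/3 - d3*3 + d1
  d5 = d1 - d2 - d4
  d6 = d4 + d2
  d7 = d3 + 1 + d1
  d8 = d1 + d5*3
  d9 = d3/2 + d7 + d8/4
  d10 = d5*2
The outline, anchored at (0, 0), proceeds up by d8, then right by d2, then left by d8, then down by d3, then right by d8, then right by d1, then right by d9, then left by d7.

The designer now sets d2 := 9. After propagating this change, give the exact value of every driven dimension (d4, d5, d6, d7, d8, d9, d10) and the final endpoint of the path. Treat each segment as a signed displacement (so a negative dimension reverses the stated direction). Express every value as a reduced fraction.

d4 = -15
d5 = 24
d6 = -6
d7 = 31
d8 = 90
d9 = 119/2
d10 = 48
endpoint = (111/2, 78)

Apply edit: d2 := 9
  d4 = d2/3 - d3*3 + d1 = -15
  d5 = d1 - d2 - d4 = 24
  d6 = d4 + d2 = -6
  d7 = d3 + 1 + d1 = 31
  d8 = d1 + d5*3 = 90
  d9 = d3/2 + d7 + d8/4 = 119/2
  d10 = d5*2 = 48
Walk from origin (0, 0):
  seg 1: up by d8 = 90 → (0, 90)
  seg 2: right by d2 = 9 → (9, 90)
  seg 3: left by d8 = 90 → (-81, 90)
  seg 4: down by d3 = 12 → (-81, 78)
  seg 5: right by d8 = 90 → (9, 78)
  seg 6: right by d1 = 18 → (27, 78)
  seg 7: right by d9 = 119/2 → (173/2, 78)
  seg 8: left by d7 = 31 → (111/2, 78)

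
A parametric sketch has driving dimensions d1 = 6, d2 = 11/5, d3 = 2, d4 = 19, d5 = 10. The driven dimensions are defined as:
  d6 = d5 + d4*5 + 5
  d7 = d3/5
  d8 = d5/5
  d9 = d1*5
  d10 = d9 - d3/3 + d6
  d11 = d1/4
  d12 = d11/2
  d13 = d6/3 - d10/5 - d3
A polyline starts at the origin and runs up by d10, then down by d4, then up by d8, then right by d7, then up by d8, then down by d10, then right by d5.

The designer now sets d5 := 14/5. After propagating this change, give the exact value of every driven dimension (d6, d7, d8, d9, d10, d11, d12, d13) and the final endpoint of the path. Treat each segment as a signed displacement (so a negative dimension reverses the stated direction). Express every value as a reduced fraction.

Apply edit: d5 := 14/5
  d6 = d5 + d4*5 + 5 = 514/5
  d7 = d3/5 = 2/5
  d8 = d5/5 = 14/25
  d9 = d1*5 = 30
  d10 = d9 - d3/3 + d6 = 1982/15
  d11 = d1/4 = 3/2
  d12 = d11/2 = 3/4
  d13 = d6/3 - d10/5 - d3 = 146/25
Walk from origin (0, 0):
  seg 1: up by d10 = 1982/15 → (0, 1982/15)
  seg 2: down by d4 = 19 → (0, 1697/15)
  seg 3: up by d8 = 14/25 → (0, 8527/75)
  seg 4: right by d7 = 2/5 → (2/5, 8527/75)
  seg 5: up by d8 = 14/25 → (2/5, 8569/75)
  seg 6: down by d10 = 1982/15 → (2/5, -447/25)
  seg 7: right by d5 = 14/5 → (16/5, -447/25)

d6 = 514/5
d7 = 2/5
d8 = 14/25
d9 = 30
d10 = 1982/15
d11 = 3/2
d12 = 3/4
d13 = 146/25
endpoint = (16/5, -447/25)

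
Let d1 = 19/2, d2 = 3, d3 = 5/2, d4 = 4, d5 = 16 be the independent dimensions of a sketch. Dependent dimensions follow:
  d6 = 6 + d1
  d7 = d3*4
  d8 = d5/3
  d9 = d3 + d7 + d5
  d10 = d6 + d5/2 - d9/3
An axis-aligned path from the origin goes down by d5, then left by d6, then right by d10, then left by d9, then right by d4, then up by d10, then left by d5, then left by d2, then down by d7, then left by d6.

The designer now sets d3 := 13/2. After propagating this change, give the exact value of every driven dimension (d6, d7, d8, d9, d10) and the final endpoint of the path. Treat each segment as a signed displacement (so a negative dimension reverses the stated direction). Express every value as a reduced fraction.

Apply edit: d3 := 13/2
  d6 = 6 + d1 = 31/2
  d7 = d3*4 = 26
  d8 = d5/3 = 16/3
  d9 = d3 + d7 + d5 = 97/2
  d10 = d6 + d5/2 - d9/3 = 22/3
Walk from origin (0, 0):
  seg 1: down by d5 = 16 → (0, -16)
  seg 2: left by d6 = 31/2 → (-31/2, -16)
  seg 3: right by d10 = 22/3 → (-49/6, -16)
  seg 4: left by d9 = 97/2 → (-170/3, -16)
  seg 5: right by d4 = 4 → (-158/3, -16)
  seg 6: up by d10 = 22/3 → (-158/3, -26/3)
  seg 7: left by d5 = 16 → (-206/3, -26/3)
  seg 8: left by d2 = 3 → (-215/3, -26/3)
  seg 9: down by d7 = 26 → (-215/3, -104/3)
  seg 10: left by d6 = 31/2 → (-523/6, -104/3)

d6 = 31/2
d7 = 26
d8 = 16/3
d9 = 97/2
d10 = 22/3
endpoint = (-523/6, -104/3)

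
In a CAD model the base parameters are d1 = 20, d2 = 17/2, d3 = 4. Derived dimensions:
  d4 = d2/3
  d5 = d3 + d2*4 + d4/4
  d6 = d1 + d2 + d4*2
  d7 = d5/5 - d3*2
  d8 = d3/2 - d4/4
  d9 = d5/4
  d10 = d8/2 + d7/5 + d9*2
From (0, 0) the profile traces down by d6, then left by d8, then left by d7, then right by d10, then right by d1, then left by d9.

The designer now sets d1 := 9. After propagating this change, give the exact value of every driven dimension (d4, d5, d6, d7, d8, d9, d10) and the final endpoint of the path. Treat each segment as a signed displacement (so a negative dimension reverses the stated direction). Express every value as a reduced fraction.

d4 = 17/6
d5 = 929/24
d6 = 139/6
d7 = -31/120
d8 = 31/24
d9 = 929/96
d10 = 11969/600
endpoint = (43771/2400, -139/6)

Apply edit: d1 := 9
  d4 = d2/3 = 17/6
  d5 = d3 + d2*4 + d4/4 = 929/24
  d6 = d1 + d2 + d4*2 = 139/6
  d7 = d5/5 - d3*2 = -31/120
  d8 = d3/2 - d4/4 = 31/24
  d9 = d5/4 = 929/96
  d10 = d8/2 + d7/5 + d9*2 = 11969/600
Walk from origin (0, 0):
  seg 1: down by d6 = 139/6 → (0, -139/6)
  seg 2: left by d8 = 31/24 → (-31/24, -139/6)
  seg 3: left by d7 = -31/120 → (-31/30, -139/6)
  seg 4: right by d10 = 11969/600 → (3783/200, -139/6)
  seg 5: right by d1 = 9 → (5583/200, -139/6)
  seg 6: left by d9 = 929/96 → (43771/2400, -139/6)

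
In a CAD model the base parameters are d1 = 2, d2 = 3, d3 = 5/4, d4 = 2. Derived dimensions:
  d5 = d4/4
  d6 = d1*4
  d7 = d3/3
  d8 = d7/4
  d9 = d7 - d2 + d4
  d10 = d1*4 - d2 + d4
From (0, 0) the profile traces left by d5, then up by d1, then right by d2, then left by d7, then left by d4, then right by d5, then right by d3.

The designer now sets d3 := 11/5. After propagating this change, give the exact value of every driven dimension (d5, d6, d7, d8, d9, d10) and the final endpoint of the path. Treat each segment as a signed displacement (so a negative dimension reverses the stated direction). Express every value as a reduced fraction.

d5 = 1/2
d6 = 8
d7 = 11/15
d8 = 11/60
d9 = -4/15
d10 = 7
endpoint = (37/15, 2)

Apply edit: d3 := 11/5
  d5 = d4/4 = 1/2
  d6 = d1*4 = 8
  d7 = d3/3 = 11/15
  d8 = d7/4 = 11/60
  d9 = d7 - d2 + d4 = -4/15
  d10 = d1*4 - d2 + d4 = 7
Walk from origin (0, 0):
  seg 1: left by d5 = 1/2 → (-1/2, 0)
  seg 2: up by d1 = 2 → (-1/2, 2)
  seg 3: right by d2 = 3 → (5/2, 2)
  seg 4: left by d7 = 11/15 → (53/30, 2)
  seg 5: left by d4 = 2 → (-7/30, 2)
  seg 6: right by d5 = 1/2 → (4/15, 2)
  seg 7: right by d3 = 11/5 → (37/15, 2)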